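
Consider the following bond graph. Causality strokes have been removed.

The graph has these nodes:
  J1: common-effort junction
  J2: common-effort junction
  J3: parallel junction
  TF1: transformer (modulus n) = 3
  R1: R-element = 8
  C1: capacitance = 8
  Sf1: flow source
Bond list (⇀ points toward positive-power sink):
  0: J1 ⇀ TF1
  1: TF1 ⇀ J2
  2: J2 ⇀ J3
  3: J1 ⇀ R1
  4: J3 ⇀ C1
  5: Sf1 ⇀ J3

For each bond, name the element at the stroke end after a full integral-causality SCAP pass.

β0 stroke at J1
β1 stroke at TF1
β2 stroke at J2
β3 stroke at R1
β4 stroke at J3
β5 stroke at Sf1

#5 stroke→Sf1  (Sf1: flow source, stroke at near end)
#4 stroke→J3  (prefer integral on C1)
#2 stroke→J2  (J3: bond 4 brought effort, rest push out)
#1 stroke→TF1  (0-jn J2 has e-setter on 2)
#0 stroke→J1  (through TF1, causality passes straight; one stroke at TF1)
#3 stroke→R1  (0-jn J1 has e-setter on 0)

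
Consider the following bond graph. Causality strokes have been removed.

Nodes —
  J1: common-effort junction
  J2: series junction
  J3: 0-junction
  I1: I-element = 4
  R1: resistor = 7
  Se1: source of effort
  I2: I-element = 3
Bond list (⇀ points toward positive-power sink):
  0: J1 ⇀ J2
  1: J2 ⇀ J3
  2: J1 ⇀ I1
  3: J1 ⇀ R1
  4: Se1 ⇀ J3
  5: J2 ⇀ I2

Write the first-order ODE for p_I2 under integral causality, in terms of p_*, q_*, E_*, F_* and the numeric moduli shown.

dp_I2/dt = -E_Se1 - 7*p_I1/4 - 7*p_I2/3

#4 →J3  (Se1 fixes effort; stroke away)
#1 →J2  (0-jn J3 has e-setter on 4)
#2 →I1  (prefer integral on I1)
#5 →I2  (I2: I, integral causality)
#0 →J2  (J2: bond 5 brought flow, rest push out)
#3 →J1  (J1: last free bond brings effort in)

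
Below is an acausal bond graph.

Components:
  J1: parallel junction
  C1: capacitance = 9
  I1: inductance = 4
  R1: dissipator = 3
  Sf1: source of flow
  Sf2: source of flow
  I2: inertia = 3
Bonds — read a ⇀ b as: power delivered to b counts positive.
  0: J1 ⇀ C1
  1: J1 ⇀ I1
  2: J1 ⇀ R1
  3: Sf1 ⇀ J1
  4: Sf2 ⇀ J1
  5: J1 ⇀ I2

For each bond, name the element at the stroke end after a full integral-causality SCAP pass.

bond 0 →J1
bond 1 →I1
bond 2 →R1
bond 3 →Sf1
bond 4 →Sf2
bond 5 →I2

#3 stroke at Sf1  (Sf1: flow source, stroke at near end)
#4 stroke at Sf2  (source Sf2 imposes f)
#0 stroke at J1  (C1 outputs effort q/C1)
#1 stroke at I1  (J1 effort already set via bond 0)
#2 stroke at R1  (J1 effort already set via bond 0)
#5 stroke at I2  (J1 effort already set via bond 0)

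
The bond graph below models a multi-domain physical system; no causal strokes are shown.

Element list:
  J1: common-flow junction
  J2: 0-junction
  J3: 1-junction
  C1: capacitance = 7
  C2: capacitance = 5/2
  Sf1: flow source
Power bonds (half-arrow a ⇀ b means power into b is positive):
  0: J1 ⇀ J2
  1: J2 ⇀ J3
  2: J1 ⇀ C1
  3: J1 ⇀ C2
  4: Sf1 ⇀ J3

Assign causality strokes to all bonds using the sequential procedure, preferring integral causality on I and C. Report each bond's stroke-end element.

β4 |Sf1  (Sf1: flow source, stroke at near end)
β1 |J3  (J3 flow already set via bond 4)
β0 |J2  (only one effort-in slot at J2)
β2 |J1  (J1 flow already set via bond 0)
β3 |J1  (J1 flow already set via bond 0)

bond 0 stroke→J2
bond 1 stroke→J3
bond 2 stroke→J1
bond 3 stroke→J1
bond 4 stroke→Sf1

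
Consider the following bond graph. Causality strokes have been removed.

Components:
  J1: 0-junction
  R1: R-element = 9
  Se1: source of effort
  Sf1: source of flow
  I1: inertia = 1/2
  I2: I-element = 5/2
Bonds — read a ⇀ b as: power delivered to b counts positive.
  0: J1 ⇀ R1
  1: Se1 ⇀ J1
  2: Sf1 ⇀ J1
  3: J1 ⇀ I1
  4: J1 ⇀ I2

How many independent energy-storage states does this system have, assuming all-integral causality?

2  (I1, I2 all integral)

#1 →J1  (Se1 (Se) sets effort on bond)
#2 →Sf1  (Sf1 fixes flow; stroke at Sf1)
#0 →R1  (0-jn J1 has e-setter on 1)
#3 →I1  (common-e at J1 fixed by 1)
#4 →I2  (0-jn J1 has e-setter on 1)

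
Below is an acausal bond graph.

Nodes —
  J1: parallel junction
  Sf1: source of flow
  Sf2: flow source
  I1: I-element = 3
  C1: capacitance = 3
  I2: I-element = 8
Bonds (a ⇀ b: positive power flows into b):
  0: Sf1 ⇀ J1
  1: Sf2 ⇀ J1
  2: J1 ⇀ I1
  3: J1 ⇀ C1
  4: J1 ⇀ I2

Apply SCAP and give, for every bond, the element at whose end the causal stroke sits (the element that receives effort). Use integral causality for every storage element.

β0 stroke at Sf1  (Sf1 fixes flow; stroke at Sf1)
β1 stroke at Sf2  (source Sf2 imposes f)
β2 stroke at I1  (I1 integral (f out))
β3 stroke at J1  (prefer integral on C1)
β4 stroke at I2  (0-jn J1 has e-setter on 3)

β0 stroke→Sf1
β1 stroke→Sf2
β2 stroke→I1
β3 stroke→J1
β4 stroke→I2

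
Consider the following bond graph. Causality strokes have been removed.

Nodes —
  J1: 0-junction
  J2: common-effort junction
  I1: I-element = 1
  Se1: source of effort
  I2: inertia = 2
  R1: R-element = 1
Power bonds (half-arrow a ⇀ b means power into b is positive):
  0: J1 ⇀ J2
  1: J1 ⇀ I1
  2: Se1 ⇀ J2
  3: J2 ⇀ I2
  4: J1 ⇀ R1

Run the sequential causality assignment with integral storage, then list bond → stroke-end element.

#0 |J1
#1 |I1
#2 |J2
#3 |I2
#4 |R1

#2 stroke at J2  (source Se1 imposes e)
#0 stroke at J1  (J2 effort already set via bond 2)
#3 stroke at I2  (common-e at J2 fixed by 2)
#1 stroke at I1  (J1 effort already set via bond 0)
#4 stroke at R1  (0-jn J1 has e-setter on 0)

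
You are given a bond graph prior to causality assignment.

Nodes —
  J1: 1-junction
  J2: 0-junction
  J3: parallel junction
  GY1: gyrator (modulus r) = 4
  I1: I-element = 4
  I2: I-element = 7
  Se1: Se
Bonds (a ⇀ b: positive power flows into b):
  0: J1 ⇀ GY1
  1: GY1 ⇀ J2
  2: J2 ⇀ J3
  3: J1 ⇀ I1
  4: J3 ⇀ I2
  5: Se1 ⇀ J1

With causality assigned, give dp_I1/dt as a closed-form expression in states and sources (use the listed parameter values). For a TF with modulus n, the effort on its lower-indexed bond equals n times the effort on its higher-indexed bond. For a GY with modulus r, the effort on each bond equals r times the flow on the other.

dp_I1/dt = E_Se1 - 4*p_I2/7

bond 5 |J1  (Se1 fixes effort; stroke away)
bond 3 |I1  (I1 integral (f out))
bond 0 |J1  (J1 flow already set via bond 3)
bond 1 |J2  (through GY1, causality inverts; strokes same side of GY1)
bond 2 |J3  (0-jn J2 has e-setter on 1)
bond 4 |I2  (0-jn J3 has e-setter on 2)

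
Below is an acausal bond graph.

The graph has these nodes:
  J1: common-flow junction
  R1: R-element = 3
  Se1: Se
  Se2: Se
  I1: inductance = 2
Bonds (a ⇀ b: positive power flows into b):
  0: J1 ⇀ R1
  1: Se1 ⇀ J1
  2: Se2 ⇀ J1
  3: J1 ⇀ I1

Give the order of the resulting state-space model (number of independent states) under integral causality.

1  (I1 all integral)

bond 1 →J1  (Se1 fixes effort; stroke away)
bond 2 →J1  (Se2 fixes effort; stroke away)
bond 3 →I1  (prefer integral on I1)
bond 0 →J1  (common-f at J1 fixed by 3)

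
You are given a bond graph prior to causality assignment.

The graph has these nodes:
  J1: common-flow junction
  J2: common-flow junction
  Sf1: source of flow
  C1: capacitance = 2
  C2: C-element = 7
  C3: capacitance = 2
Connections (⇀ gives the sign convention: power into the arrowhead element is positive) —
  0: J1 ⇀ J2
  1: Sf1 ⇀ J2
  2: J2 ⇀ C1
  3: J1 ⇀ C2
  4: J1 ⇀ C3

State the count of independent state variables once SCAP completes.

3  (C1, C2, C3 all integral)

β1 |Sf1  (Sf1 fixes flow; stroke at Sf1)
β0 |J2  (J2 flow already set via bond 1)
β2 |J2  (1-jn J2 has f-setter on 1)
β3 |J1  (J1 flow already set via bond 0)
β4 |J1  (J1: bond 0 brought flow, rest push out)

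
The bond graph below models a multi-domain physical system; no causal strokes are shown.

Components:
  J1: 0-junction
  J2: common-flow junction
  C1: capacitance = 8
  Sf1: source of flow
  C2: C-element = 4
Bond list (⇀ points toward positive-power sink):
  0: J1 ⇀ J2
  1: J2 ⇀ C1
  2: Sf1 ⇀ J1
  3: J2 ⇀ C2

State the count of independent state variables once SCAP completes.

β2 stroke at Sf1  (Sf1: flow source, stroke at near end)
β0 stroke at J1  (J1: last free bond brings effort in)
β1 stroke at J2  (J2: bond 0 brought flow, rest push out)
β3 stroke at J2  (common-f at J2 fixed by 0)

2  (C1, C2 all integral)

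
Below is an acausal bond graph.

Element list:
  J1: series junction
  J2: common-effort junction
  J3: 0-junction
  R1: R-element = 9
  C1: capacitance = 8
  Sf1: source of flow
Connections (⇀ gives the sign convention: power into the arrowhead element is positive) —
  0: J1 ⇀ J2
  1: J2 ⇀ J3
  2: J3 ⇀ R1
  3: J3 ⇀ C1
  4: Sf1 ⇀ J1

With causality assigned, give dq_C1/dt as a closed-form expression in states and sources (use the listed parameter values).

dq_C1/dt = F_Sf1 - q_C1/72

bond 4 stroke at Sf1  (source Sf1 imposes f)
bond 0 stroke at J1  (J1 flow already set via bond 4)
bond 1 stroke at J2  (closing 0-jn rule on J2)
bond 3 stroke at J3  (prefer integral on C1)
bond 2 stroke at R1  (common-e at J3 fixed by 3)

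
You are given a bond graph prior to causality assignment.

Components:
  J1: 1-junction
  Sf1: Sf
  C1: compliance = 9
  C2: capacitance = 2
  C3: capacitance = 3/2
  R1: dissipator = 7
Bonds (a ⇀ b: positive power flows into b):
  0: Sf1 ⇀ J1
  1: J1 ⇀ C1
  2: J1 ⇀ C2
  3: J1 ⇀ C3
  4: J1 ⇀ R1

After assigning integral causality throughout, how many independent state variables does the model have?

b0 stroke→Sf1  (Sf1: flow source, stroke at near end)
b1 stroke→J1  (1-jn J1 has f-setter on 0)
b2 stroke→J1  (common-f at J1 fixed by 0)
b3 stroke→J1  (J1 flow already set via bond 0)
b4 stroke→J1  (common-f at J1 fixed by 0)

3  (C1, C2, C3 all integral)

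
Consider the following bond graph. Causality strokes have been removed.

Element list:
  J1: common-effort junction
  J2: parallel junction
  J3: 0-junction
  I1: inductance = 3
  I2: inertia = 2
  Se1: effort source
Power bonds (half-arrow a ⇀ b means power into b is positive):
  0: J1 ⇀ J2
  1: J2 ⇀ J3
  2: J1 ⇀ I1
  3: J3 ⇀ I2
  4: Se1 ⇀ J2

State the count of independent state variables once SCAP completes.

β4 stroke→J2  (Se1: effort source, stroke at far end)
β0 stroke→J1  (0-jn J2 has e-setter on 4)
β1 stroke→J3  (0-jn J2 has e-setter on 4)
β3 stroke→I2  (0-jn J3 has e-setter on 1)
β2 stroke→I1  (J1: bond 0 brought effort, rest push out)

2  (I1, I2 all integral)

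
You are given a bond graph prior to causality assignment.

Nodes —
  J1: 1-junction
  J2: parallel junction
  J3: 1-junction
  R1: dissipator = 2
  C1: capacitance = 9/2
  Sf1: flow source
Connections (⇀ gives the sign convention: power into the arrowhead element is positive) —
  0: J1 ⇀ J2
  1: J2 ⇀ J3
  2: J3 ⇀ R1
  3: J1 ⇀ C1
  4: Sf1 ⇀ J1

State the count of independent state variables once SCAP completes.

1  (C1 all integral)

b4 |Sf1  (Sf1 (Sf) sets flow on bond)
b0 |J1  (J1: bond 4 brought flow, rest push out)
b3 |J1  (J1 flow already set via bond 4)
b1 |J2  (closing 0-jn rule on J2)
b2 |J3  (J3: bond 1 brought flow, rest push out)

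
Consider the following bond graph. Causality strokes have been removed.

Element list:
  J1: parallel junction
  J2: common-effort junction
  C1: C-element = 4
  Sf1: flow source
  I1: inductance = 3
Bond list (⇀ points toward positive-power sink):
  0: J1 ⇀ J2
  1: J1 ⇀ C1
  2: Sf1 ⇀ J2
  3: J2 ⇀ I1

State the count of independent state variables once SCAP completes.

2  (C1, I1 all integral)

β2 stroke→Sf1  (Sf1 (Sf) sets flow on bond)
β1 stroke→J1  (C1 integral (e out))
β0 stroke→J2  (0-jn J1 has e-setter on 1)
β3 stroke→I1  (J2: bond 0 brought effort, rest push out)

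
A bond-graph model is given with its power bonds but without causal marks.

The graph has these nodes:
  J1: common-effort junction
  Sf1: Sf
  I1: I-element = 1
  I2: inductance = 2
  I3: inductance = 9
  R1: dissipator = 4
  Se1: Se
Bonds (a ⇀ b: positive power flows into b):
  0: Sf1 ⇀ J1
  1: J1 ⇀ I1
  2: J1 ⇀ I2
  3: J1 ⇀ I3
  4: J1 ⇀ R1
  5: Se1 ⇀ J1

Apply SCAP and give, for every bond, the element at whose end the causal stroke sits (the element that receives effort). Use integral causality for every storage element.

bond 0 |Sf1  (source Sf1 imposes f)
bond 5 |J1  (source Se1 imposes e)
bond 1 |I1  (common-e at J1 fixed by 5)
bond 2 |I2  (J1 effort already set via bond 5)
bond 3 |I3  (J1 effort already set via bond 5)
bond 4 |R1  (0-jn J1 has e-setter on 5)

β0 stroke→Sf1
β1 stroke→I1
β2 stroke→I2
β3 stroke→I3
β4 stroke→R1
β5 stroke→J1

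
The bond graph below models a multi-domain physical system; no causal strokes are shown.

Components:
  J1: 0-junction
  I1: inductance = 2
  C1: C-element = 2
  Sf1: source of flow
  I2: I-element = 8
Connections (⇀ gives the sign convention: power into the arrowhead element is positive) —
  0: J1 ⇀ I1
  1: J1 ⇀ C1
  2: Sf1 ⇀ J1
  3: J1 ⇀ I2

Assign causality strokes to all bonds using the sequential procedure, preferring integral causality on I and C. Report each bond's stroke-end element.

β2 stroke at Sf1  (Sf1: flow source, stroke at near end)
β0 stroke at I1  (I1: I, integral causality)
β1 stroke at J1  (C1 outputs effort q/C1)
β3 stroke at I2  (J1 effort already set via bond 1)

#0 |I1
#1 |J1
#2 |Sf1
#3 |I2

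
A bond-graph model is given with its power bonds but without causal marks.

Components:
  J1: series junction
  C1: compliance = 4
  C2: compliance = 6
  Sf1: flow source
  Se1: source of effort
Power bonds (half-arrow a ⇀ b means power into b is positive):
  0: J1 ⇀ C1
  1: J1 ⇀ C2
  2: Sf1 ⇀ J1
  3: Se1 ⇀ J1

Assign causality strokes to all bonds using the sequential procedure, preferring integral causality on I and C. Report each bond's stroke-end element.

#0 →J1
#1 →J1
#2 →Sf1
#3 →J1

β2 stroke at Sf1  (Sf1 fixes flow; stroke at Sf1)
β3 stroke at J1  (Se1: effort source, stroke at far end)
β0 stroke at J1  (common-f at J1 fixed by 2)
β1 stroke at J1  (common-f at J1 fixed by 2)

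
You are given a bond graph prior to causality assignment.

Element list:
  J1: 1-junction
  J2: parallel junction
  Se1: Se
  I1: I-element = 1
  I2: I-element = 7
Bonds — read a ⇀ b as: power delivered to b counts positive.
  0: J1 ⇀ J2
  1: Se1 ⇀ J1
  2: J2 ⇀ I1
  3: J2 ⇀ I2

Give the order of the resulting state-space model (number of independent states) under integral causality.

β1 stroke→J1  (Se1 fixes effort; stroke away)
β0 stroke→J2  (only one flow-in slot at J1)
β2 stroke→I1  (J2: bond 0 brought effort, rest push out)
β3 stroke→I2  (J2: bond 0 brought effort, rest push out)

2  (I1, I2 all integral)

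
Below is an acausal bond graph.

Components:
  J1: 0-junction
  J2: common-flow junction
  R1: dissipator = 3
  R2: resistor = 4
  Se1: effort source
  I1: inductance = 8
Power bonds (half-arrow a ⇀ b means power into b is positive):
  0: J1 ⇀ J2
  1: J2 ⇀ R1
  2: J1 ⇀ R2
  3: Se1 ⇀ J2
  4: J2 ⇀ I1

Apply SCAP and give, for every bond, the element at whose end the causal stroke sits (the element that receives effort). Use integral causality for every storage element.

b0 →J2
b1 →J2
b2 →J1
b3 →J2
b4 →I1

#3 →J2  (source Se1 imposes e)
#4 →I1  (I1 outputs flow p/I1)
#0 →J2  (1-jn J2 has f-setter on 4)
#1 →J2  (common-f at J2 fixed by 4)
#2 →J1  (closing 0-jn rule on J1)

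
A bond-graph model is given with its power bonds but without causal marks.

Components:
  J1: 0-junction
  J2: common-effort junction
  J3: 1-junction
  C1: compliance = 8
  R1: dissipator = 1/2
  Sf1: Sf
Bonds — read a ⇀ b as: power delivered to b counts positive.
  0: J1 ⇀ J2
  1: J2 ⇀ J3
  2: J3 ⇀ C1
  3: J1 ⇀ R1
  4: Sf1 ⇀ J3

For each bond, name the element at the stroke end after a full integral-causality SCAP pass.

bond 4 |Sf1  (Sf1 fixes flow; stroke at Sf1)
bond 1 |J3  (J3 flow already set via bond 4)
bond 2 |J3  (J3: bond 4 brought flow, rest push out)
bond 0 |J2  (only one effort-in slot at J2)
bond 3 |J1  (closing 0-jn rule on J1)

bond 0 |J2
bond 1 |J3
bond 2 |J3
bond 3 |J1
bond 4 |Sf1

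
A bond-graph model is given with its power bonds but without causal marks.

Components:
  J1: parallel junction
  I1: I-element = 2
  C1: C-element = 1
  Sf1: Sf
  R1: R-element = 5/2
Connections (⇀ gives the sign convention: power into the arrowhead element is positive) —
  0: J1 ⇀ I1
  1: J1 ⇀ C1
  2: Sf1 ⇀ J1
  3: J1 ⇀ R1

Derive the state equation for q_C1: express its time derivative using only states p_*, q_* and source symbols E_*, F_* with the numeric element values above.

dq_C1/dt = F_Sf1 - p_I1/2 - 2*q_C1/5

#2 |Sf1  (Sf1 (Sf) sets flow on bond)
#0 |I1  (prefer integral on I1)
#1 |J1  (C1 outputs effort q/C1)
#3 |R1  (common-e at J1 fixed by 1)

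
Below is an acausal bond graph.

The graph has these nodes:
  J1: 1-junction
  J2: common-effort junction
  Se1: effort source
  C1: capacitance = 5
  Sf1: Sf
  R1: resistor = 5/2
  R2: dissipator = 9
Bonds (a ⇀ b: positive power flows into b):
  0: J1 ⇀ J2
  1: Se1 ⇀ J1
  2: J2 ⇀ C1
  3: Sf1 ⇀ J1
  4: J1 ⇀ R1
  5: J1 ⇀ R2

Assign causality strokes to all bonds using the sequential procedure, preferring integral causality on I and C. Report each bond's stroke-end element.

#1 stroke at J1  (Se1: effort source, stroke at far end)
#3 stroke at Sf1  (Sf1 fixes flow; stroke at Sf1)
#0 stroke at J1  (J1: bond 3 brought flow, rest push out)
#4 stroke at J1  (J1: bond 3 brought flow, rest push out)
#5 stroke at J1  (1-jn J1 has f-setter on 3)
#2 stroke at J2  (only one effort-in slot at J2)

#0 |J1
#1 |J1
#2 |J2
#3 |Sf1
#4 |J1
#5 |J1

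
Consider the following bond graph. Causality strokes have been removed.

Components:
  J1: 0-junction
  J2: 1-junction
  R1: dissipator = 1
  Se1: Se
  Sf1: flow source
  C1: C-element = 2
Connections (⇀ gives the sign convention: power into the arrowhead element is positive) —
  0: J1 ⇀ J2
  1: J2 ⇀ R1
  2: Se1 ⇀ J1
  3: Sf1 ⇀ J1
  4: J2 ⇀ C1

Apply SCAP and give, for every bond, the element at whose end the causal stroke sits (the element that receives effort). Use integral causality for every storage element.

bond 0 →J2
bond 1 →R1
bond 2 →J1
bond 3 →Sf1
bond 4 →J2

β2 |J1  (source Se1 imposes e)
β3 |Sf1  (Sf1 fixes flow; stroke at Sf1)
β0 |J2  (J1: bond 2 brought effort, rest push out)
β4 |J2  (C1 outputs effort q/C1)
β1 |R1  (J2 needs exactly one f-in)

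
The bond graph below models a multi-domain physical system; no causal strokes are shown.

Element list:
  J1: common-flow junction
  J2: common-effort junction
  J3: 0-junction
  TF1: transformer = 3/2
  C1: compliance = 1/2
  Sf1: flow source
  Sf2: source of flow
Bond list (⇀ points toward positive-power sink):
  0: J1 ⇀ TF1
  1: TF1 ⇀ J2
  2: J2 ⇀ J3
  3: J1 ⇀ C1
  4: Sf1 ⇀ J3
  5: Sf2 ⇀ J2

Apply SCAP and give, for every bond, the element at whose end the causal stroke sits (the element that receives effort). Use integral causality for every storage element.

β4 stroke→Sf1  (source Sf1 imposes f)
β5 stroke→Sf2  (source Sf2 imposes f)
β2 stroke→J3  (only one effort-in slot at J3)
β1 stroke→J2  (J2 needs exactly one e-in)
β0 stroke→TF1  (TF TF1: opposite of bond 1)
β3 stroke→J1  (J1: bond 0 brought flow, rest push out)

β0 stroke→TF1
β1 stroke→J2
β2 stroke→J3
β3 stroke→J1
β4 stroke→Sf1
β5 stroke→Sf2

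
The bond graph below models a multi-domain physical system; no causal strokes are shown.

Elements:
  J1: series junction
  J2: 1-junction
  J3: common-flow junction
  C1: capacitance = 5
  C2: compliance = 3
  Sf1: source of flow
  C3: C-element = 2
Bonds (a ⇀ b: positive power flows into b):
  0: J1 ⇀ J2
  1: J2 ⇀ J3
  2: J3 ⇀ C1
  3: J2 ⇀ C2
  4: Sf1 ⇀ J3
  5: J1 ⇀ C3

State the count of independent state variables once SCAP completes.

b4 →Sf1  (source Sf1 imposes f)
b1 →J3  (common-f at J3 fixed by 4)
b2 →J3  (J3: bond 4 brought flow, rest push out)
b0 →J2  (common-f at J2 fixed by 1)
b3 →J2  (common-f at J2 fixed by 1)
b5 →J1  (common-f at J1 fixed by 0)

3  (C1, C2, C3 all integral)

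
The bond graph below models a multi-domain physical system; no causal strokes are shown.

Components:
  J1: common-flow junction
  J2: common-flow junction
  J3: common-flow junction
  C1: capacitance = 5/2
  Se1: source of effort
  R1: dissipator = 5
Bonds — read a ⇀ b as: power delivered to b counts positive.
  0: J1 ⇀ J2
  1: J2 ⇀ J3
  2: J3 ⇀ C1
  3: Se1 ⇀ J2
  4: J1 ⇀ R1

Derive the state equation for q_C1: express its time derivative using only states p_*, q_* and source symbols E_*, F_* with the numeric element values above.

bond 3 stroke→J2  (Se1: effort source, stroke at far end)
bond 2 stroke→J3  (C1 integral (e out))
bond 1 stroke→J2  (J3 needs exactly one f-in)
bond 0 stroke→J1  (only one flow-in slot at J2)
bond 4 stroke→R1  (closing 1-jn rule on J1)

dq_C1/dt = E_Se1/5 - 2*q_C1/25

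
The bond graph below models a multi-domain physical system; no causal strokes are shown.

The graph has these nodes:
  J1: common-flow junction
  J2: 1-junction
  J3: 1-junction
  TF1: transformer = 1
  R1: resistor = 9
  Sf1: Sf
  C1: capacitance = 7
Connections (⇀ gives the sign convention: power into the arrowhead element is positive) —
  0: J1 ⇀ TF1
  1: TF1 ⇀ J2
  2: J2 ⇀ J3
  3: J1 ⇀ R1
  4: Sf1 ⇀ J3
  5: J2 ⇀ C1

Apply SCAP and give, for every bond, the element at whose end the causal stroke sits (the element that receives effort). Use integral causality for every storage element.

b0 stroke→TF1
b1 stroke→J2
b2 stroke→J3
b3 stroke→J1
b4 stroke→Sf1
b5 stroke→J2

b4 |Sf1  (Sf1 (Sf) sets flow on bond)
b2 |J3  (J3: bond 4 brought flow, rest push out)
b1 |J2  (1-jn J2 has f-setter on 2)
b5 |J2  (J2: bond 2 brought flow, rest push out)
b0 |TF1  (TF1: transformer flips bond 1)
b3 |J1  (common-f at J1 fixed by 0)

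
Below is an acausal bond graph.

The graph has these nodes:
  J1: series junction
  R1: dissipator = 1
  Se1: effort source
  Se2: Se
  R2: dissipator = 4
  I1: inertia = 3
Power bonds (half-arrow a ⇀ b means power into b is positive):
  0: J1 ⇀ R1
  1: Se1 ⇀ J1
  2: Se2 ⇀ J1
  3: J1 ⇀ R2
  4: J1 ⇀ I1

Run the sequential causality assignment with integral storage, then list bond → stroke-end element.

β0 |J1
β1 |J1
β2 |J1
β3 |J1
β4 |I1

bond 1 |J1  (source Se1 imposes e)
bond 2 |J1  (Se2 (Se) sets effort on bond)
bond 4 |I1  (prefer integral on I1)
bond 0 |J1  (J1: bond 4 brought flow, rest push out)
bond 3 |J1  (common-f at J1 fixed by 4)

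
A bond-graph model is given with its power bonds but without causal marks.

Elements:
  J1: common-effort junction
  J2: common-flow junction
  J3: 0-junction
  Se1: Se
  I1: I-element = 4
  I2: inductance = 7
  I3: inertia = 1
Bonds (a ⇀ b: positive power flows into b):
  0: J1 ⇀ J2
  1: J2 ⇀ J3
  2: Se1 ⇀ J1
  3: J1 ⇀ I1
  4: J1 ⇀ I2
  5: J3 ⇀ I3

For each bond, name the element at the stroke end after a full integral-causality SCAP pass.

β0 stroke at J2
β1 stroke at J3
β2 stroke at J1
β3 stroke at I1
β4 stroke at I2
β5 stroke at I3

bond 2 →J1  (Se1 fixes effort; stroke away)
bond 0 →J2  (J1: bond 2 brought effort, rest push out)
bond 3 →I1  (J1 effort already set via bond 2)
bond 4 →I2  (common-e at J1 fixed by 2)
bond 1 →J3  (closing 1-jn rule on J2)
bond 5 →I3  (0-jn J3 has e-setter on 1)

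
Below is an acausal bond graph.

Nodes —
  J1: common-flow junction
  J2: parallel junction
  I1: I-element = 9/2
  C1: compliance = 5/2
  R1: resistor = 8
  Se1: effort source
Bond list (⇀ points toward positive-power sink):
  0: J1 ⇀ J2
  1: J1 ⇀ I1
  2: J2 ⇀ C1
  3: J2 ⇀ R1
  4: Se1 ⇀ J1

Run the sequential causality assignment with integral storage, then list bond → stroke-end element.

β4 stroke→J1  (Se1 (Se) sets effort on bond)
β1 stroke→I1  (prefer integral on I1)
β0 stroke→J1  (J1 flow already set via bond 1)
β2 stroke→J2  (C1 integral (e out))
β3 stroke→R1  (0-jn J2 has e-setter on 2)

β0 |J1
β1 |I1
β2 |J2
β3 |R1
β4 |J1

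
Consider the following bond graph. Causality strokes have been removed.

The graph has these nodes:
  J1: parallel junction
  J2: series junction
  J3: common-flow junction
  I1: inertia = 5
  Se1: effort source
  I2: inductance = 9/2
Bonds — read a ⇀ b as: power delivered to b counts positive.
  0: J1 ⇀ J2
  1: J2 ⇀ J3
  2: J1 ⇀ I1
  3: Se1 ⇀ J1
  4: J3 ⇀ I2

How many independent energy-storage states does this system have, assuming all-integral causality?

β3 stroke at J1  (Se1: effort source, stroke at far end)
β0 stroke at J2  (0-jn J1 has e-setter on 3)
β2 stroke at I1  (J1: bond 3 brought effort, rest push out)
β1 stroke at J3  (closing 1-jn rule on J2)
β4 stroke at I2  (only one flow-in slot at J3)

2  (I1, I2 all integral)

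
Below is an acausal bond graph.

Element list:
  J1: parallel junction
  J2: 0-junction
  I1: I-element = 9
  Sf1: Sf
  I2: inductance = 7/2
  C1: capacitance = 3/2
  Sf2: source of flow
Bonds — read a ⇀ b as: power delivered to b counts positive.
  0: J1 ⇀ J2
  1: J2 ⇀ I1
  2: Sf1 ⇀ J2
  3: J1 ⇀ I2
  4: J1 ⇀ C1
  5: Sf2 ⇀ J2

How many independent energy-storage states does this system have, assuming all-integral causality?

3  (C1, I1, I2 all integral)

bond 2 stroke at Sf1  (Sf1 (Sf) sets flow on bond)
bond 5 stroke at Sf2  (Sf2 fixes flow; stroke at Sf2)
bond 1 stroke at I1  (I1: I, integral causality)
bond 0 stroke at J2  (J2: last free bond brings effort in)
bond 3 stroke at I2  (I2 integral (f out))
bond 4 stroke at J1  (closing 0-jn rule on J1)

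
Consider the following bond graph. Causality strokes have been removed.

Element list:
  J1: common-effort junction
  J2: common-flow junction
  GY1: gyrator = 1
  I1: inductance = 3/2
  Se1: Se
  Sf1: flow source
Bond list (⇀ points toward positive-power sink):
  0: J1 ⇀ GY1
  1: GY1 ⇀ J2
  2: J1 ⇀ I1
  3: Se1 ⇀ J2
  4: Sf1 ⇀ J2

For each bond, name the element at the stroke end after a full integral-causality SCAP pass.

b0 stroke→J1
b1 stroke→J2
b2 stroke→I1
b3 stroke→J2
b4 stroke→Sf1

#3 stroke at J2  (source Se1 imposes e)
#4 stroke at Sf1  (Sf1: flow source, stroke at near end)
#1 stroke at J2  (common-f at J2 fixed by 4)
#0 stroke at J1  (GY1 both-in/both-out from 1)
#2 stroke at I1  (J1 effort already set via bond 0)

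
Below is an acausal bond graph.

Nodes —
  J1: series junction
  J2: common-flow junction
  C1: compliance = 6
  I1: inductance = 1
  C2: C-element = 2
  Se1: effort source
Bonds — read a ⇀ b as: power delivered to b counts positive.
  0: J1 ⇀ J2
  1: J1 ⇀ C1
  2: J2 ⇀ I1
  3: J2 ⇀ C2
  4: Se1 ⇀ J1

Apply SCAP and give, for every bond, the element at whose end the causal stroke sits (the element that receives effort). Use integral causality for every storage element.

β4 stroke→J1  (Se1 fixes effort; stroke away)
β1 stroke→J1  (C1 integral (e out))
β0 stroke→J2  (J1 needs exactly one f-in)
β2 stroke→I1  (I1: I, integral causality)
β3 stroke→J2  (J2: bond 2 brought flow, rest push out)

bond 0 stroke→J2
bond 1 stroke→J1
bond 2 stroke→I1
bond 3 stroke→J2
bond 4 stroke→J1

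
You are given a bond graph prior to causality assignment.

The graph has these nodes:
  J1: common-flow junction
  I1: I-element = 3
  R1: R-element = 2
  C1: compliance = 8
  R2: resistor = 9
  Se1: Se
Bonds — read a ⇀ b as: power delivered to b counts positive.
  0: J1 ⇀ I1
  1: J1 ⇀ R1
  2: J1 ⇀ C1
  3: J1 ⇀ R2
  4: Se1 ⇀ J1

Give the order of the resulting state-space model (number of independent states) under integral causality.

2  (C1, I1 all integral)

#4 →J1  (Se1: effort source, stroke at far end)
#0 →I1  (prefer integral on I1)
#1 →J1  (common-f at J1 fixed by 0)
#2 →J1  (J1 flow already set via bond 0)
#3 →J1  (J1 flow already set via bond 0)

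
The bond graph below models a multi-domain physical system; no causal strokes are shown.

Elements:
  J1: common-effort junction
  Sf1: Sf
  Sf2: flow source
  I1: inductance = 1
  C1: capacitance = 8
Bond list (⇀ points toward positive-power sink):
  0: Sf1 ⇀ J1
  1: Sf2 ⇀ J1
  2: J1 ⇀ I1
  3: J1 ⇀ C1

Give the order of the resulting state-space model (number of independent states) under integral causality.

2  (C1, I1 all integral)

b0 |Sf1  (Sf1 (Sf) sets flow on bond)
b1 |Sf2  (Sf2 fixes flow; stroke at Sf2)
b2 |I1  (I1 outputs flow p/I1)
b3 |J1  (J1: last free bond brings effort in)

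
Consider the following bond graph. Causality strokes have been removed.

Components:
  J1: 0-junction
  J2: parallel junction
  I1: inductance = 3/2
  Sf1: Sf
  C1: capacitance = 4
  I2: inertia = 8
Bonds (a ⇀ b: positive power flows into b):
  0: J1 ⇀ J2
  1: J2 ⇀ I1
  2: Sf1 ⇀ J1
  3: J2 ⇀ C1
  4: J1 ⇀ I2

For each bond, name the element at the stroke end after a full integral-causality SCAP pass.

#0 stroke at J1
#1 stroke at I1
#2 stroke at Sf1
#3 stroke at J2
#4 stroke at I2

#2 |Sf1  (source Sf1 imposes f)
#1 |I1  (I1 outputs flow p/I1)
#3 |J2  (prefer integral on C1)
#0 |J1  (J2: bond 3 brought effort, rest push out)
#4 |I2  (J1 effort already set via bond 0)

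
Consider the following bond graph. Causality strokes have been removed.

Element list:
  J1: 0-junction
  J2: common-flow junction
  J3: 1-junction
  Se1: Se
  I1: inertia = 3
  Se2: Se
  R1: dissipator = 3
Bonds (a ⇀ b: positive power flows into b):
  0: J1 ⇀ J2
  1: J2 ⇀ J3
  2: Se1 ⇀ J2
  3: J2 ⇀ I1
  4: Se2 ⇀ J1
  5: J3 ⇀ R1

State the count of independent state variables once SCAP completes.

1  (I1 all integral)

#2 →J2  (Se1 fixes effort; stroke away)
#4 →J1  (Se2 fixes effort; stroke away)
#0 →J2  (0-jn J1 has e-setter on 4)
#3 →I1  (I1 outputs flow p/I1)
#1 →J2  (J2: bond 3 brought flow, rest push out)
#5 →J3  (J3 flow already set via bond 1)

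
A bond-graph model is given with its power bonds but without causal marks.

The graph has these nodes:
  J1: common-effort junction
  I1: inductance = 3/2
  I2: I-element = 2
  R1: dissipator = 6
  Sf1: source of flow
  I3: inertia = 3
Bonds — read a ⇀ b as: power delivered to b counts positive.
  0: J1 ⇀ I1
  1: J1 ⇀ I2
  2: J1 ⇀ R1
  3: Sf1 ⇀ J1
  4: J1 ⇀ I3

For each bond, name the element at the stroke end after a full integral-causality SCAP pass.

β0 stroke→I1
β1 stroke→I2
β2 stroke→J1
β3 stroke→Sf1
β4 stroke→I3

#3 |Sf1  (Sf1: flow source, stroke at near end)
#0 |I1  (prefer integral on I1)
#1 |I2  (prefer integral on I2)
#4 |I3  (I3 outputs flow p/I3)
#2 |J1  (J1 needs exactly one e-in)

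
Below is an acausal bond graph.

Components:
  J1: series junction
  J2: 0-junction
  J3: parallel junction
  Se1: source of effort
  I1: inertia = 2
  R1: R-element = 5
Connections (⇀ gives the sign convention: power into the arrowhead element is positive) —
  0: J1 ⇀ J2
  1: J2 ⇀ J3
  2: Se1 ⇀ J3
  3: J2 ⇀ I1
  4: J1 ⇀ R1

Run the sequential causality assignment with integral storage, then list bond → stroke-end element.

bond 2 stroke at J3  (Se1: effort source, stroke at far end)
bond 1 stroke at J2  (common-e at J3 fixed by 2)
bond 0 stroke at J1  (common-e at J2 fixed by 1)
bond 3 stroke at I1  (common-e at J2 fixed by 1)
bond 4 stroke at R1  (J1 needs exactly one f-in)

b0 stroke at J1
b1 stroke at J2
b2 stroke at J3
b3 stroke at I1
b4 stroke at R1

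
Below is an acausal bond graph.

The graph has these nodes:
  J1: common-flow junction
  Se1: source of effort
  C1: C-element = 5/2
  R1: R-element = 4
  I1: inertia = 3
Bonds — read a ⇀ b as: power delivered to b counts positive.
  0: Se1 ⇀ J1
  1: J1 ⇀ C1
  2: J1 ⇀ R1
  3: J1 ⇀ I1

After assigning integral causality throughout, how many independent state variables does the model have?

2  (C1, I1 all integral)

#0 stroke at J1  (Se1 fixes effort; stroke away)
#1 stroke at J1  (C1 outputs effort q/C1)
#3 stroke at I1  (I1 outputs flow p/I1)
#2 stroke at J1  (common-f at J1 fixed by 3)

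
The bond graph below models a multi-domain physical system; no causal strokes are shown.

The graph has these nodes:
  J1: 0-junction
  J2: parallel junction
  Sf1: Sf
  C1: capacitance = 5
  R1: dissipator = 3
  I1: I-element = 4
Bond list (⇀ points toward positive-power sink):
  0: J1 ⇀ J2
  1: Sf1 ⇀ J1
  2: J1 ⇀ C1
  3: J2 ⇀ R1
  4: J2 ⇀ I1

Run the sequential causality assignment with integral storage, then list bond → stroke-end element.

b1 stroke at Sf1  (Sf1: flow source, stroke at near end)
b2 stroke at J1  (prefer integral on C1)
b0 stroke at J2  (J1: bond 2 brought effort, rest push out)
b3 stroke at R1  (J2: bond 0 brought effort, rest push out)
b4 stroke at I1  (J2 effort already set via bond 0)

b0 |J2
b1 |Sf1
b2 |J1
b3 |R1
b4 |I1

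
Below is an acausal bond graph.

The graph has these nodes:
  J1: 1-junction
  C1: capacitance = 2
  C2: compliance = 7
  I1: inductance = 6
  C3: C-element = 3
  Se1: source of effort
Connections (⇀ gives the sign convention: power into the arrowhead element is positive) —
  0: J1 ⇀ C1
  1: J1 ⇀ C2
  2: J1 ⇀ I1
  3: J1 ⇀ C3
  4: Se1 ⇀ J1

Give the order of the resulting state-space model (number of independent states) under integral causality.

4  (C1, C2, C3, I1 all integral)

β4 stroke at J1  (Se1 (Se) sets effort on bond)
β0 stroke at J1  (C1: C, integral causality)
β1 stroke at J1  (C2: C, integral causality)
β2 stroke at I1  (I1: I, integral causality)
β3 stroke at J1  (J1: bond 2 brought flow, rest push out)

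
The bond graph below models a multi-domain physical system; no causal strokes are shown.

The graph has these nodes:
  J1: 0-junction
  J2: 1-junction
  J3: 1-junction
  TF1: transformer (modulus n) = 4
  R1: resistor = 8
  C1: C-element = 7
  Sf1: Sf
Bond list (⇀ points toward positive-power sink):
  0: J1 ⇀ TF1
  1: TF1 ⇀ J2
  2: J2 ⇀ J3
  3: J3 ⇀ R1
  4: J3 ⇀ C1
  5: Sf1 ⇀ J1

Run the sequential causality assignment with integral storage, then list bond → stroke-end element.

β5 |Sf1  (Sf1: flow source, stroke at near end)
β0 |J1  (J1 needs exactly one e-in)
β1 |TF1  (through TF1, causality passes straight; one stroke at TF1)
β2 |J2  (J2 flow already set via bond 1)
β3 |J3  (1-jn J3 has f-setter on 2)
β4 |J3  (common-f at J3 fixed by 2)

bond 0 stroke→J1
bond 1 stroke→TF1
bond 2 stroke→J2
bond 3 stroke→J3
bond 4 stroke→J3
bond 5 stroke→Sf1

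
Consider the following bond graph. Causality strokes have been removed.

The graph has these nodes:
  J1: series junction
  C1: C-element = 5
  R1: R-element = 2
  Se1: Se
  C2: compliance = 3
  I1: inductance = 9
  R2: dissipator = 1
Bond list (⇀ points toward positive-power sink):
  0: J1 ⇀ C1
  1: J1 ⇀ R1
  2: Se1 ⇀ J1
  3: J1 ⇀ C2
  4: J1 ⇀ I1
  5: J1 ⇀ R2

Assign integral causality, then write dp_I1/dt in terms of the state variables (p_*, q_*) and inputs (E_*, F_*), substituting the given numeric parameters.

dp_I1/dt = E_Se1 - p_I1/3 - q_C1/5 - q_C2/3

#2 |J1  (Se1 fixes effort; stroke away)
#0 |J1  (C1 integral (e out))
#3 |J1  (prefer integral on C2)
#4 |I1  (prefer integral on I1)
#1 |J1  (J1: bond 4 brought flow, rest push out)
#5 |J1  (J1: bond 4 brought flow, rest push out)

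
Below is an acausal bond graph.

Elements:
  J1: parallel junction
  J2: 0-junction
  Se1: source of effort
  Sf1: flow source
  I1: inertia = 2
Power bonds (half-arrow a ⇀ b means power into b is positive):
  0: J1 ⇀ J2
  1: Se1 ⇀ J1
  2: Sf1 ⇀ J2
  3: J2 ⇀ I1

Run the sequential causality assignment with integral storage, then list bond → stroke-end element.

bond 1 stroke at J1  (Se1 fixes effort; stroke away)
bond 2 stroke at Sf1  (source Sf1 imposes f)
bond 0 stroke at J2  (J1 effort already set via bond 1)
bond 3 stroke at I1  (J2: bond 0 brought effort, rest push out)

#0 →J2
#1 →J1
#2 →Sf1
#3 →I1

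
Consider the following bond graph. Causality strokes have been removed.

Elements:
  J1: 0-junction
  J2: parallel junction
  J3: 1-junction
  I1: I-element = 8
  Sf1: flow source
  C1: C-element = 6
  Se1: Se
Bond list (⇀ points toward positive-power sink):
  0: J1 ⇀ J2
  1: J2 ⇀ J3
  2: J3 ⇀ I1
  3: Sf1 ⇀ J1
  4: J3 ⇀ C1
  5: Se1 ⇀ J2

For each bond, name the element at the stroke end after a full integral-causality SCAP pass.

#3 stroke at Sf1  (Sf1 (Sf) sets flow on bond)
#5 stroke at J2  (Se1 (Se) sets effort on bond)
#0 stroke at J1  (J1: last free bond brings effort in)
#1 stroke at J3  (0-jn J2 has e-setter on 5)
#2 stroke at I1  (I1: I, integral causality)
#4 stroke at J3  (1-jn J3 has f-setter on 2)

β0 stroke→J1
β1 stroke→J3
β2 stroke→I1
β3 stroke→Sf1
β4 stroke→J3
β5 stroke→J2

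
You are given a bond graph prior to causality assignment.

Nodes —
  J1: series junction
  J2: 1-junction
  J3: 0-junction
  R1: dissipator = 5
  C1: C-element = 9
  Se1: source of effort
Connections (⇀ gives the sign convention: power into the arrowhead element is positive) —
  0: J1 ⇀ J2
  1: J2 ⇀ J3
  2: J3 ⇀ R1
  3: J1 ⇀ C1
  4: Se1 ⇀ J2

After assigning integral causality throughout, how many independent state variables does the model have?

1  (C1 all integral)

b4 |J2  (Se1 (Se) sets effort on bond)
b3 |J1  (C1 integral (e out))
b0 |J2  (only one flow-in slot at J1)
b1 |J3  (J2: last free bond brings flow in)
b2 |R1  (0-jn J3 has e-setter on 1)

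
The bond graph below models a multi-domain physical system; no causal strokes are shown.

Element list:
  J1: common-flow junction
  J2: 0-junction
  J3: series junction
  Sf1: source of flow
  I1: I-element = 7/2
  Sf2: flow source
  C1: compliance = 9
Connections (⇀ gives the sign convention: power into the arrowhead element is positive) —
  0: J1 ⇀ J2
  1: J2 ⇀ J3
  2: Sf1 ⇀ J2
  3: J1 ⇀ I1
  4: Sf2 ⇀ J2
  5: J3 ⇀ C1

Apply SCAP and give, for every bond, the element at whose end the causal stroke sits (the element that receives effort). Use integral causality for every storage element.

β0 →J1
β1 →J2
β2 →Sf1
β3 →I1
β4 →Sf2
β5 →J3

bond 2 |Sf1  (Sf1 (Sf) sets flow on bond)
bond 4 |Sf2  (Sf2 fixes flow; stroke at Sf2)
bond 3 |I1  (I1 integral (f out))
bond 0 |J1  (J1: bond 3 brought flow, rest push out)
bond 1 |J2  (J2: last free bond brings effort in)
bond 5 |J3  (J3: bond 1 brought flow, rest push out)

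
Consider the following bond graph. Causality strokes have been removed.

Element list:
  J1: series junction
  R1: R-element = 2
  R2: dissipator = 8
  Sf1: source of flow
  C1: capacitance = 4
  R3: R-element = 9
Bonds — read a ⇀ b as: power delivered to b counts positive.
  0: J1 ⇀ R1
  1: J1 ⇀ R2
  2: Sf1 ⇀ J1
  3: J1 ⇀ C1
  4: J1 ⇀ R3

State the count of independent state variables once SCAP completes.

#2 stroke at Sf1  (Sf1 (Sf) sets flow on bond)
#0 stroke at J1  (J1 flow already set via bond 2)
#1 stroke at J1  (J1: bond 2 brought flow, rest push out)
#3 stroke at J1  (J1 flow already set via bond 2)
#4 stroke at J1  (1-jn J1 has f-setter on 2)

1  (C1 all integral)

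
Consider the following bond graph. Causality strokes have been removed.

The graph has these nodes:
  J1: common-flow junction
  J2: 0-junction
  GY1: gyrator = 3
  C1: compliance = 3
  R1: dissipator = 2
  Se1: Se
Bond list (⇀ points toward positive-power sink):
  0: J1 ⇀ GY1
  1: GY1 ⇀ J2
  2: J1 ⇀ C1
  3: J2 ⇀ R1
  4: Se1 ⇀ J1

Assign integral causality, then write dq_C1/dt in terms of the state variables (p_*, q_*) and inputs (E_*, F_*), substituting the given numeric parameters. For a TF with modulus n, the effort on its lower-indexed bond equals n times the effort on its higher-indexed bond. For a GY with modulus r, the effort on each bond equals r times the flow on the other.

dq_C1/dt = 2*E_Se1/9 - 2*q_C1/27

bond 4 stroke at J1  (Se1 (Se) sets effort on bond)
bond 2 stroke at J1  (C1 outputs effort q/C1)
bond 0 stroke at GY1  (J1 needs exactly one f-in)
bond 1 stroke at GY1  (through GY1, causality inverts; strokes same side of GY1)
bond 3 stroke at J2  (J2 needs exactly one e-in)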